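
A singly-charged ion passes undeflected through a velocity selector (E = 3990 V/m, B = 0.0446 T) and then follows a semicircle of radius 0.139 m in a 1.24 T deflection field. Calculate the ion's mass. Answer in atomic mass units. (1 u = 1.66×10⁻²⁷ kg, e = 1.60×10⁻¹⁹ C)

v = E/B₁ = 8.95×10^4 m/s.
From r = mv/(qB₂), m = qB₂r/v = (1×1.60×10^-19)(1.24)(0.139) / (8.95×10^4) = 3.08×10^-25 kg.
In atomic mass units: m = 3.08×10^-25 / 1.66×10^-27 = 186 u.

m ≈ 186 u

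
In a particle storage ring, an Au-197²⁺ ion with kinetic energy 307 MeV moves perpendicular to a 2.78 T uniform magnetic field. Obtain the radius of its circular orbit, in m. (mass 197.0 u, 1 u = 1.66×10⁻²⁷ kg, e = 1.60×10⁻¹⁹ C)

r ≈ 6.37 m

Convert the energy: K = 307 MeV = 4.91×10^-11 J.
v = √(2K/m) = √(2·4.91×10^-11/3.27×10^-25) = 1.73×10^7 m/s.
r = mv/(qB) = (3.27×10^-25)(1.73×10^7) / [(2×1.60×10^-19)(2.78)] = 6.37 m.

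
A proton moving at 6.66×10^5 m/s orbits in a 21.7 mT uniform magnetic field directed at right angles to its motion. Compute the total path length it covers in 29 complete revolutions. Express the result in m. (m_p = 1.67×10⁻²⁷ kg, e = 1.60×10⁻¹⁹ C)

L ≈ 58.4 m

r = mv/(qB) = 0.320 m, so one revolution covers 2πr = 2.01 m.
In 29 revolutions: L = 29·2πr = 58.4 m.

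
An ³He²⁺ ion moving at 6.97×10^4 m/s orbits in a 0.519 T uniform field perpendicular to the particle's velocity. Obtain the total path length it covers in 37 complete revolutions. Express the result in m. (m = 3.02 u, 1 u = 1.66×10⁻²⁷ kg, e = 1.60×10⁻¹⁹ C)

L ≈ 0.489 m

r = mv/(qB) = 2.10×10^-3 m, so one revolution covers 2πr = 0.0132 m.
In 37 revolutions: L = 37·2πr = 0.489 m.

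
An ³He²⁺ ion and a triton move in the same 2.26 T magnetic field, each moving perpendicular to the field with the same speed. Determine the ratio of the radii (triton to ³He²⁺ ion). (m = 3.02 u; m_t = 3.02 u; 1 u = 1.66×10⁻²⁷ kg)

ratio ≈ 2.00

r = mv/(qB) ⇒ at equal v, r ∝ m/q.
r_{triton}/r_{³He²⁺ ion} = 2.00.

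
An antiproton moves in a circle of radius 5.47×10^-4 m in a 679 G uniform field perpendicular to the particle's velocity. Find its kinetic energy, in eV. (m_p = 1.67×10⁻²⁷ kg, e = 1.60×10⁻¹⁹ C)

v = qBr/m = (1×1.60×10^-19)(0.0679)(5.47×10^-4) / (1.67×10^-27) = 3560 m/s.
K = ½mv² = 0.5·(1.67×10^-27)·(3560)² = 1.06×10^-20 J = 0.0661 eV.

K ≈ 0.0661 eV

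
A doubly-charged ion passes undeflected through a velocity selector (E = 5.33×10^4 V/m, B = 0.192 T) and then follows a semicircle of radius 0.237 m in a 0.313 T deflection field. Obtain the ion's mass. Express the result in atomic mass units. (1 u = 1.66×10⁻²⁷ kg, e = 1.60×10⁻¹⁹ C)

m ≈ 51.5 u

v = E/B₁ = 2.78×10^5 m/s.
From r = mv/(qB₂), m = qB₂r/v = (2×1.60×10^-19)(0.313)(0.237) / (2.78×10^5) = 8.55×10^-26 kg.
In atomic mass units: m = 8.55×10^-26 / 1.66×10^-27 = 51.5 u.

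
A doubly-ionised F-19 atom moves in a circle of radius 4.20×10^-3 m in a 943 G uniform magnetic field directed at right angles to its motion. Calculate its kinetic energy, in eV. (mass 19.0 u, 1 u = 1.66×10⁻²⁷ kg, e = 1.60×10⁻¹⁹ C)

K ≈ 1.59 eV

v = qBr/m = (2×1.60×10^-19)(0.0943)(4.20×10^-3) / (3.15×10^-26) = 4020 m/s.
K = ½mv² = 0.5·(3.15×10^-26)·(4020)² = 2.55×10^-19 J = 1.59 eV.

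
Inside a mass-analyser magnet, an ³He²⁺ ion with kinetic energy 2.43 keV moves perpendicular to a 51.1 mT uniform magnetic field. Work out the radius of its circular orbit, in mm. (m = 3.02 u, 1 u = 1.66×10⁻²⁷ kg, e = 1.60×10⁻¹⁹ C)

Convert the energy: K = 2.43 keV = 3.89×10^-16 J.
v = √(2K/m) = √(2·3.89×10^-16/5.01×10^-27) = 3.94×10^5 m/s.
r = mv/(qB) = (5.01×10^-27)(3.94×10^5) / [(2×1.60×10^-19)(0.0511)] = 0.121 m.

r ≈ 121 mm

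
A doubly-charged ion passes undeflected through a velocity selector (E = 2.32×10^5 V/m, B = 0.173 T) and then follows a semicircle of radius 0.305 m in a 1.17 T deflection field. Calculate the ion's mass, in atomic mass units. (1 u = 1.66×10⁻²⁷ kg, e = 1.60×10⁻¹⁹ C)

v = E/B₁ = 1.34×10^6 m/s.
From r = mv/(qB₂), m = qB₂r/v = (2×1.60×10^-19)(1.17)(0.305) / (1.34×10^6) = 8.52×10^-26 kg.
In atomic mass units: m = 8.52×10^-26 / 1.66×10^-27 = 51.3 u.

m ≈ 51.3 u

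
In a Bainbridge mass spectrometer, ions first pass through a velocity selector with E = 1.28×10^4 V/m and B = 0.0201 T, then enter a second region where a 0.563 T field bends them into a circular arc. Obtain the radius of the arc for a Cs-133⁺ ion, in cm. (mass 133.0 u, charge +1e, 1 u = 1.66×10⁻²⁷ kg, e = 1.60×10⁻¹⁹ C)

The selector passes v = E/B = 1.28×10^4/0.0201 = 6.37×10^5 m/s.
In the deflection region, r = mv/(qB₂) = (2.21×10^-25)(6.37×10^5) / [(1×1.60×10^-19)(0.563)] = 1.56 m.

r ≈ 156 cm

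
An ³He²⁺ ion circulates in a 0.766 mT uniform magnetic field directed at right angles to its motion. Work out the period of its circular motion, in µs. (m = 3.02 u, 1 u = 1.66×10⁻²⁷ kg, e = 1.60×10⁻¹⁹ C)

T ≈ 129 µs

The cyclotron period is independent of speed: T = 2πm/(qB).
T = 2π(5.01×10^-27) / [(2×1.60×10^-19)(7.66×10^-4)] = 1.29×10^-4 s.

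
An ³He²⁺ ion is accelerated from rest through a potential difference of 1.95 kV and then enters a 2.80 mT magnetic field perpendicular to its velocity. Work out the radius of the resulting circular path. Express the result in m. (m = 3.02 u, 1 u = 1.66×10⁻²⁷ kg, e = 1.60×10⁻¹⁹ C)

r ≈ 2.79 m

The kinetic energy gained is K = qV = (2×1.60×10^-19)(1950) = 6.24×10^-16 J.
v = √(2K/m) = 4.99×10^5 m/s.
r = mv/(qB) = (5.01×10^-27)(4.99×10^5) / [(2×1.60×10^-19)(2.80×10^-3)] = 2.79 m.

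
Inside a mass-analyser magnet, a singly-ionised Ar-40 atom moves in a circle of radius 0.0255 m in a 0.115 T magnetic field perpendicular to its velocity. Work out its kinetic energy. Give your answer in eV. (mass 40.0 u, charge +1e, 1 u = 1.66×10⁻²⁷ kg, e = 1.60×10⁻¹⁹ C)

K ≈ 10.4 eV

v = qBr/m = (1×1.60×10^-19)(0.115)(0.0255) / (6.64×10^-26) = 7070 m/s.
K = ½mv² = 0.5·(6.64×10^-26)·(7070)² = 1.66×10^-18 J = 10.4 eV.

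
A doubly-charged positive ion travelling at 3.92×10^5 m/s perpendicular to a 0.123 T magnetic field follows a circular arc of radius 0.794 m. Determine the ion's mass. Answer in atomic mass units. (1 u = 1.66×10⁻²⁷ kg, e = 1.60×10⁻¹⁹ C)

qvB = mv²/r ⇒ m = qBr/v.
m = (2×1.60×10^-19)(0.123)(0.794) / (3.92×10^5) = 7.97×10^-26 kg = 48.0 u.

m ≈ 48.0 u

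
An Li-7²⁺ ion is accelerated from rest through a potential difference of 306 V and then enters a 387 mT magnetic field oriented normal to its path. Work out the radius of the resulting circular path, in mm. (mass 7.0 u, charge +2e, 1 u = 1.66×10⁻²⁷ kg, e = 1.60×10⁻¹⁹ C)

The kinetic energy gained is K = qV = (2×1.60×10^-19)(306) = 9.79×10^-17 J.
v = √(2K/m) = 1.30×10^5 m/s.
r = mv/(qB) = (1.16×10^-26)(1.30×10^5) / [(2×1.60×10^-19)(0.387)] = 0.0122 m.

r ≈ 12.2 mm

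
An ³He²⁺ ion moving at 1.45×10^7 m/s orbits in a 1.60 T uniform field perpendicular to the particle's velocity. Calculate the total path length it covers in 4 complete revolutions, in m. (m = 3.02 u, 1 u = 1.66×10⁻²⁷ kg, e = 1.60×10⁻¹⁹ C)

r = mv/(qB) = 0.142 m, so one revolution covers 2πr = 0.892 m.
In 4 revolutions: L = 4·2πr = 3.57 m.

L ≈ 3.57 m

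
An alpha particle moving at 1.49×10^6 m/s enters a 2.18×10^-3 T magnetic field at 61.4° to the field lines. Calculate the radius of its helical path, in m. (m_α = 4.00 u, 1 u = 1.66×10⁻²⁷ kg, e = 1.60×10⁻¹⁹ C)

r ≈ 12.5 m

Only the perpendicular component v⊥ = v sin61.4° = 1.31×10^6 m/s is bent by the field.
r = m v⊥ /(qB) = (6.64×10^-27)(1.31×10^6) / [(2×1.60×10^-19)(2.18×10^-3)] = 12.5 m.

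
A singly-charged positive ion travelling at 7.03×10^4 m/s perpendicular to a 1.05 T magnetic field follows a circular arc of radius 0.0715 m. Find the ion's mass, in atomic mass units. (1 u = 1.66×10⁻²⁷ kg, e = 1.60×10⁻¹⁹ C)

m ≈ 103 u

qvB = mv²/r ⇒ m = qBr/v.
m = (1×1.60×10^-19)(1.05)(0.0715) / (7.03×10^4) = 1.71×10^-25 kg = 103 u.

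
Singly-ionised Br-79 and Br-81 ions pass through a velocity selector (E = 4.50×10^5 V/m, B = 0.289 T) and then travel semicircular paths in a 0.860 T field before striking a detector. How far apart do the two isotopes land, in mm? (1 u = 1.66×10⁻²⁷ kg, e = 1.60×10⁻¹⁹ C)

Δd ≈ 75.1 mm

Both emerge at v = E/B₁ = 1.56×10^6 m/s.
r = mv/(qB₂), so r₁ = 1.4840 m and r₂ = 1.5216 m, giving Δr = 0.0376 m.
After a semicircle each ion lands a diameter 2r from the entry slit, so the separation is 2Δr = 0.0751 m.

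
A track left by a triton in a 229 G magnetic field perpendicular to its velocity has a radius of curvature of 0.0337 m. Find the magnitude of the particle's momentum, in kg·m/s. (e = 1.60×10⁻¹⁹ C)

p ≈ 1.23×10^-22 kg·m/s

Since qvB = mv²/r, the momentum p = mv = qBr.
p = (1×1.60×10^-19)(0.0229)(0.0337) = 1.23×10^-22 kg·m/s.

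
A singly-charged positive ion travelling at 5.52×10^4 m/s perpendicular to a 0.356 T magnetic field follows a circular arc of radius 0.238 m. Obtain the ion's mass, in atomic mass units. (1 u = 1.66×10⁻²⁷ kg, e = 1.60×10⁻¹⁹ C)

m ≈ 148 u

qvB = mv²/r ⇒ m = qBr/v.
m = (1×1.60×10^-19)(0.356)(0.238) / (5.52×10^4) = 2.46×10^-25 kg = 148 u.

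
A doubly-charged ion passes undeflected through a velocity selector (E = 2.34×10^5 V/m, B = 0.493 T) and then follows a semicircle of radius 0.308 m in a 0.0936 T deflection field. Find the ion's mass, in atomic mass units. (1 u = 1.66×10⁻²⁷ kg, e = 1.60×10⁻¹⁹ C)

v = E/B₁ = 4.75×10^5 m/s.
From r = mv/(qB₂), m = qB₂r/v = (2×1.60×10^-19)(0.0936)(0.308) / (4.75×10^5) = 1.94×10^-26 kg.
In atomic mass units: m = 1.94×10^-26 / 1.66×10^-27 = 11.7 u.

m ≈ 11.7 u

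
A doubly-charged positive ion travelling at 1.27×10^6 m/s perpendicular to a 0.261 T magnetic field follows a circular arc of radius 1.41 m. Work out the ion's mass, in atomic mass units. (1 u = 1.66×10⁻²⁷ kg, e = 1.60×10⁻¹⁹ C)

qvB = mv²/r ⇒ m = qBr/v.
m = (2×1.60×10^-19)(0.261)(1.41) / (1.27×10^6) = 9.27×10^-26 kg = 55.9 u.

m ≈ 55.9 u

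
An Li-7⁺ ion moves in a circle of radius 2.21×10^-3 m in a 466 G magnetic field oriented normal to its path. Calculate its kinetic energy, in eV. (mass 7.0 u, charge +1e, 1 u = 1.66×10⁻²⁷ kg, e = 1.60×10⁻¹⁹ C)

v = qBr/m = (1×1.60×10^-19)(0.0466)(2.21×10^-3) / (1.16×10^-26) = 1420 m/s.
K = ½mv² = 0.5·(1.16×10^-26)·(1420)² = 1.17×10^-20 J = 0.0730 eV.

K ≈ 0.0730 eV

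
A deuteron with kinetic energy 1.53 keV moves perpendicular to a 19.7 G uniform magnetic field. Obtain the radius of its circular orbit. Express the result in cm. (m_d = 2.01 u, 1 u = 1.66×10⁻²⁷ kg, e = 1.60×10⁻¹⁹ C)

r ≈ 405 cm

Convert the energy: K = 1.53 keV = 2.45×10^-16 J.
v = √(2K/m) = √(2·2.45×10^-16/3.34×10^-27) = 3.83×10^5 m/s.
r = mv/(qB) = (3.34×10^-27)(3.83×10^5) / [(1×1.60×10^-19)(1.97×10^-3)] = 4.05 m.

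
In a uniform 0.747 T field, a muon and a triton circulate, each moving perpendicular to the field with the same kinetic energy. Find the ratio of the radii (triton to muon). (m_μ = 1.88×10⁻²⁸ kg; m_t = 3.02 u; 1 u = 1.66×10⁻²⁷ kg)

ratio ≈ 5.16

r = √(2mK)/(qB) ⇒ at equal K, r ∝ √m/q.
r_{triton}/r_{muon} = 5.16.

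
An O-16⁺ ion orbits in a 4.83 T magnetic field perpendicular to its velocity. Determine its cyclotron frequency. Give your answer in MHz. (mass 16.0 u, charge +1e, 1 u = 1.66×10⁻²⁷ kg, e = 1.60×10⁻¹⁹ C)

f ≈ 4.63 MHz

f = qB/(2πm) = (1×1.60×10^-19)(4.83) / [2π(2.66×10^-26)] = 4.63×10^6 Hz.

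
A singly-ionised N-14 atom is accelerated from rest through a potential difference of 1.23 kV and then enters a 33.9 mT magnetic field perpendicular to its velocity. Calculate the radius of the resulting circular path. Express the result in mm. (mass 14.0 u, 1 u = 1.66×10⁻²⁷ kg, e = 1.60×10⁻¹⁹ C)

The kinetic energy gained is K = qV = (1×1.60×10^-19)(1230) = 1.97×10^-16 J.
v = √(2K/m) = 1.30×10^5 m/s.
r = mv/(qB) = (2.32×10^-26)(1.30×10^5) / [(1×1.60×10^-19)(0.0339)] = 0.558 m.

r ≈ 558 mm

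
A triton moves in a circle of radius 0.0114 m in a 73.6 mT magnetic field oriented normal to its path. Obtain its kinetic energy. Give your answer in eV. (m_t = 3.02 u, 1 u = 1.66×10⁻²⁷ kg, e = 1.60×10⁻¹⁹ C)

v = qBr/m = (1×1.60×10^-19)(0.0736)(0.0114) / (5.01×10^-27) = 2.68×10^4 m/s.
K = ½mv² = 0.5·(5.01×10^-27)·(2.68×10^4)² = 1.80×10^-18 J = 11.2 eV.

K ≈ 11.2 eV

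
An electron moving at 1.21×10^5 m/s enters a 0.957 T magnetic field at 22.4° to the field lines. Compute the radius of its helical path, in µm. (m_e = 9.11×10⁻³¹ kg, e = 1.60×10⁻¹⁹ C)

r ≈ 0.274 µm

Only the perpendicular component v⊥ = v sin22.4° = 4.61×10^4 m/s is bent by the field.
r = m v⊥ /(qB) = (9.11×10^-31)(4.61×10^4) / [(1×1.60×10^-19)(0.957)] = 2.74×10^-7 m.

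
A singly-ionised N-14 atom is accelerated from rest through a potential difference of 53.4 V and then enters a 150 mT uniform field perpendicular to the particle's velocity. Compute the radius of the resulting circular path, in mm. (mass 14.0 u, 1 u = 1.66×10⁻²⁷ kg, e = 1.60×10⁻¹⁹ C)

r ≈ 26.3 mm

The kinetic energy gained is K = qV = (1×1.60×10^-19)(53.4) = 8.54×10^-18 J.
v = √(2K/m) = 2.71×10^4 m/s.
r = mv/(qB) = (2.32×10^-26)(2.71×10^4) / [(1×1.60×10^-19)(0.150)] = 0.0263 m.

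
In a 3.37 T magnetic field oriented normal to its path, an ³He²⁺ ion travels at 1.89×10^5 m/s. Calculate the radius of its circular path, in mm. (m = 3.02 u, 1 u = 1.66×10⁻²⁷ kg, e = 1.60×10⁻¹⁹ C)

r ≈ 0.879 mm

The magnetic force provides the centripetal force: qvB = mv²/r, so r = mv/(qB).
r = (5.01×10^-27 kg)(1.89×10^5 m/s) / [(2×1.60×10^-19 C)(3.37 T)] = 8.79×10^-4 m.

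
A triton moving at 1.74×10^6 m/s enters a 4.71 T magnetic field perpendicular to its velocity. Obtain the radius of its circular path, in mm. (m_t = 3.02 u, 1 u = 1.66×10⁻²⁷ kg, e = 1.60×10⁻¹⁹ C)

The magnetic force provides the centripetal force: qvB = mv²/r, so r = mv/(qB).
r = (5.01×10^-27 kg)(1.74×10^6 m/s) / [(1×1.60×10^-19 C)(4.71 T)] = 0.0116 m.

r ≈ 11.6 mm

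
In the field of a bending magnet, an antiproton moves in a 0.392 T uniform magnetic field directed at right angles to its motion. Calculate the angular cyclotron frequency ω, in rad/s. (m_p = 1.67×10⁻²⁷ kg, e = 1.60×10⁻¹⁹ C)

ω ≈ 3.76×10^7 rad/s

ω = qB/m = (1×1.60×10^-19)(0.392) / (1.67×10^-27) = 3.76×10^7 rad/s.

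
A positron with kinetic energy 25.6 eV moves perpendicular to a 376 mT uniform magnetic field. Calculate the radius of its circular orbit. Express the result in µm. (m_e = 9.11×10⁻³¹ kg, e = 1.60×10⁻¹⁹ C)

r ≈ 45.4 µm

Convert the energy: K = 25.6 eV = 4.10×10^-18 J.
v = √(2K/m) = √(2·4.10×10^-18/9.11×10^-31) = 3.00×10^6 m/s.
r = mv/(qB) = (9.11×10^-31)(3.00×10^6) / [(1×1.60×10^-19)(0.376)] = 4.54×10^-5 m.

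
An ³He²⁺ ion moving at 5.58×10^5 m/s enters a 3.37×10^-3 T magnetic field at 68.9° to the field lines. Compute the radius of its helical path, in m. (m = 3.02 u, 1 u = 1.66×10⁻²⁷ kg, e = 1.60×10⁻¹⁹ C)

r ≈ 2.42 m

Only the perpendicular component v⊥ = v sin68.9° = 5.21×10^5 m/s is bent by the field.
r = m v⊥ /(qB) = (5.01×10^-27)(5.21×10^5) / [(2×1.60×10^-19)(3.37×10^-3)] = 2.42 m.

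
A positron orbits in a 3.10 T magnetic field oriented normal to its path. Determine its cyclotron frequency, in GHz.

f ≈ 86.7 GHz

f = qB/(2πm) = (1×1.60×10^-19)(3.10) / [2π(9.11×10^-31)] = 8.67×10^10 Hz.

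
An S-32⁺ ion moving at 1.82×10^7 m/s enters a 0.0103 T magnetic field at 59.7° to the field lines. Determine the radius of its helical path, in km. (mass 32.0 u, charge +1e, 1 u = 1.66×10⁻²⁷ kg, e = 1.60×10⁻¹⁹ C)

r ≈ 0.507 km

Only the perpendicular component v⊥ = v sin59.7° = 1.57×10^7 m/s is bent by the field.
r = m v⊥ /(qB) = (5.31×10^-26)(1.57×10^7) / [(1×1.60×10^-19)(0.0103)] = 507 m.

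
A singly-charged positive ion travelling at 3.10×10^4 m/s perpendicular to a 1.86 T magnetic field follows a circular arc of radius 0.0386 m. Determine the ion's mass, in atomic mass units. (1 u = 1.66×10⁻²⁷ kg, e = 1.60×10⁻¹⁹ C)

qvB = mv²/r ⇒ m = qBr/v.
m = (1×1.60×10^-19)(1.86)(0.0386) / (3.10×10^4) = 3.71×10^-25 kg = 223 u.

m ≈ 223 u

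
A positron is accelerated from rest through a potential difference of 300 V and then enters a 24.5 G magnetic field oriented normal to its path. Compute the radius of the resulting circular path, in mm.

r ≈ 23.9 mm

The kinetic energy gained is K = qV = (1×1.60×10^-19)(300) = 4.80×10^-17 J.
v = √(2K/m) = 1.03×10^7 m/s.
r = mv/(qB) = (9.11×10^-31)(1.03×10^7) / [(1×1.60×10^-19)(2.45×10^-3)] = 0.0239 m.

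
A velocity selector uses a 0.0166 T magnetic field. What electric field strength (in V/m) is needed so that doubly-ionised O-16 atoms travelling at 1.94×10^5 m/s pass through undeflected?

qE = qvB ⇒ E = vB = (1.94×10^5)(0.0166) = 3220 V/m.

E ≈ 3220 V/m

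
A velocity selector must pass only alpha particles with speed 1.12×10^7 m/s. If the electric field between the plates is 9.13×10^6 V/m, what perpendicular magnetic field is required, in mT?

qE = qvB ⇒ B = E/v = (9.13×10^6) / (1.12×10^7) = 0.815 T.

B ≈ 815 mT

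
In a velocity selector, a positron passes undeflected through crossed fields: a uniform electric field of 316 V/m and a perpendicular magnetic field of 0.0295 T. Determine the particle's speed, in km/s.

v ≈ 10.7 km/s

For zero net force, qE = qvB, so v = E/B.
v = (316) / (0.0295) = 1.07×10^4 m/s.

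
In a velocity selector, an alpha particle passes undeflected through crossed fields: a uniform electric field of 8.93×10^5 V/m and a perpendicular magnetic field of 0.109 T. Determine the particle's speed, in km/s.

v ≈ 8190 km/s

For zero net force, qE = qvB, so v = E/B.
v = (8.93×10^5) / (0.109) = 8.19×10^6 m/s.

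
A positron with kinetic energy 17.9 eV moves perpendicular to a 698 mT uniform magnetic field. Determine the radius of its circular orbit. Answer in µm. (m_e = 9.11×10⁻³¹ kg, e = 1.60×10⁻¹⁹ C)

r ≈ 20.5 µm

Convert the energy: K = 17.9 eV = 2.86×10^-18 J.
v = √(2K/m) = √(2·2.86×10^-18/9.11×10^-31) = 2.51×10^6 m/s.
r = mv/(qB) = (9.11×10^-31)(2.51×10^6) / [(1×1.60×10^-19)(0.698)] = 2.05×10^-5 m.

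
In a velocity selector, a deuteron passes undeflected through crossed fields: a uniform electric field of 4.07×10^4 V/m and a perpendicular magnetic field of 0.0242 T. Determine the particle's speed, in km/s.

v ≈ 1680 km/s

For zero net force, qE = qvB, so v = E/B.
v = (4.07×10^4) / (0.0242) = 1.68×10^6 m/s.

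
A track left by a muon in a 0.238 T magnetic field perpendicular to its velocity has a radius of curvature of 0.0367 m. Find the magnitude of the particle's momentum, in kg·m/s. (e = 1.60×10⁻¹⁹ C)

p ≈ 1.40×10^-21 kg·m/s

Since qvB = mv²/r, the momentum p = mv = qBr.
p = (1×1.60×10^-19)(0.238)(0.0367) = 1.40×10^-21 kg·m/s.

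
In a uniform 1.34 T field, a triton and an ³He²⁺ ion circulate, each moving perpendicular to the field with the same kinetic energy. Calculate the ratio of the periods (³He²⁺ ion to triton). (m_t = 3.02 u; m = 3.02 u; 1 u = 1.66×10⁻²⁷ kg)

T = 2πm/(qB) is independent of speed, so T₂/T₁ = (m₂/q₂)/(m₁/q₁).
T_{³He²⁺ ion}/T_{triton} = (5.01×10^-27/2e) / (5.01×10^-27/1e) = 0.500.

ratio ≈ 0.500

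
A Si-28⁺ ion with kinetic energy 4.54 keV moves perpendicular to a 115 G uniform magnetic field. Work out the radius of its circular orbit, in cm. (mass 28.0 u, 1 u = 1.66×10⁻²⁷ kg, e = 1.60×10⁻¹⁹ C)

r ≈ 447 cm

Convert the energy: K = 4.54 keV = 7.26×10^-16 J.
v = √(2K/m) = √(2·7.26×10^-16/4.65×10^-26) = 1.77×10^5 m/s.
r = mv/(qB) = (4.65×10^-26)(1.77×10^5) / [(1×1.60×10^-19)(0.0115)] = 4.47 m.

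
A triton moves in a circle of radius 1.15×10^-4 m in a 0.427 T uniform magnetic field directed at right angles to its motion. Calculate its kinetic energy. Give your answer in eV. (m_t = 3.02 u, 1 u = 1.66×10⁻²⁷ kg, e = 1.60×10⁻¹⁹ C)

v = qBr/m = (1×1.60×10^-19)(0.427)(1.15×10^-4) / (5.01×10^-27) = 1570 m/s.
K = ½mv² = 0.5·(5.01×10^-27)·(1570)² = 6.16×10^-21 J = 0.0385 eV.

K ≈ 0.0385 eV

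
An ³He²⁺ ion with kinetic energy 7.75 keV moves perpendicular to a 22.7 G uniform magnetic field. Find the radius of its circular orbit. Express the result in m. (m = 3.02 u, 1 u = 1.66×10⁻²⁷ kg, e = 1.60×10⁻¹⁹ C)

Convert the energy: K = 7.75 keV = 1.24×10^-15 J.
v = √(2K/m) = √(2·1.24×10^-15/5.01×10^-27) = 7.03×10^5 m/s.
r = mv/(qB) = (5.01×10^-27)(7.03×10^5) / [(2×1.60×10^-19)(2.27×10^-3)] = 4.85 m.

r ≈ 4.85 m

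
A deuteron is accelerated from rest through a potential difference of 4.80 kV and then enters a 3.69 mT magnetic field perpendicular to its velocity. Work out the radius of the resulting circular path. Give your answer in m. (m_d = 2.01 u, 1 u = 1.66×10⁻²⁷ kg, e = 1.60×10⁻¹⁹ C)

r ≈ 3.83 m

The kinetic energy gained is K = qV = (1×1.60×10^-19)(4800) = 7.68×10^-16 J.
v = √(2K/m) = 6.78×10^5 m/s.
r = mv/(qB) = (3.34×10^-27)(6.78×10^5) / [(1×1.60×10^-19)(3.69×10^-3)] = 3.83 m.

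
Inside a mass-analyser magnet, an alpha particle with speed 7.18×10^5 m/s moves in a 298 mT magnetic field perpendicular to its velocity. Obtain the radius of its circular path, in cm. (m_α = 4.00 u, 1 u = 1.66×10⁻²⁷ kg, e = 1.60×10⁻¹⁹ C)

r ≈ 5.00 cm

The magnetic force provides the centripetal force: qvB = mv²/r, so r = mv/(qB).
r = (6.64×10^-27 kg)(7.18×10^5 m/s) / [(2×1.60×10^-19 C)(0.298 T)] = 0.0500 m.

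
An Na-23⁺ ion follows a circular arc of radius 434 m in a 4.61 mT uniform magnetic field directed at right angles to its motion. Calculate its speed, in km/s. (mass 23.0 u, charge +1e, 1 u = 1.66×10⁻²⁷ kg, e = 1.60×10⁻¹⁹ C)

v ≈ 8380 km/s

From qvB = mv²/r, v = qBr/m.
v = (1×1.60×10^-19)(4.61×10^-3)(434) / (3.82×10^-26) = 8.38×10^6 m/s.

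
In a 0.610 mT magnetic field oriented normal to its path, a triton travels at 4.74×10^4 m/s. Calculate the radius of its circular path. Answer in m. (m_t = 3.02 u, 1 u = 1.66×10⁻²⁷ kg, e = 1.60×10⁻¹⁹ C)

r ≈ 2.43 m

The magnetic force provides the centripetal force: qvB = mv²/r, so r = mv/(qB).
r = (5.01×10^-27 kg)(4.74×10^4 m/s) / [(1×1.60×10^-19 C)(6.10×10^-4 T)] = 2.43 m.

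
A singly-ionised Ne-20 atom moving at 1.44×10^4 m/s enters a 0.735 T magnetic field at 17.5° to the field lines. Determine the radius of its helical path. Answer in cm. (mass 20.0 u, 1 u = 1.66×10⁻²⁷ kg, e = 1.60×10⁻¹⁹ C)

r ≈ 0.122 cm

Only the perpendicular component v⊥ = v sin17.5° = 4330 m/s is bent by the field.
r = m v⊥ /(qB) = (3.32×10^-26)(4330) / [(1×1.60×10^-19)(0.735)] = 1.22×10^-3 m.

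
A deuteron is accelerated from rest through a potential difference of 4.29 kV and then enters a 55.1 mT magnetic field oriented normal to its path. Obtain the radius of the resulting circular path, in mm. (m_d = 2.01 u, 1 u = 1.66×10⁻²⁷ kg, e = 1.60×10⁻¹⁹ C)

r ≈ 243 mm

The kinetic energy gained is K = qV = (1×1.60×10^-19)(4290) = 6.86×10^-16 J.
v = √(2K/m) = 6.41×10^5 m/s.
r = mv/(qB) = (3.34×10^-27)(6.41×10^5) / [(1×1.60×10^-19)(0.0551)] = 0.243 m.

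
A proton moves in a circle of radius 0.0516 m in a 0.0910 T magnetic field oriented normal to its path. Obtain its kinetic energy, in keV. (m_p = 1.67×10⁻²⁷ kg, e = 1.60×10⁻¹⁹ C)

K ≈ 1.06 keV

v = qBr/m = (1×1.60×10^-19)(0.0910)(0.0516) / (1.67×10^-27) = 4.50×10^5 m/s.
K = ½mv² = 0.5·(1.67×10^-27)·(4.50×10^5)² = 1.69×10^-16 J = 1.06 keV.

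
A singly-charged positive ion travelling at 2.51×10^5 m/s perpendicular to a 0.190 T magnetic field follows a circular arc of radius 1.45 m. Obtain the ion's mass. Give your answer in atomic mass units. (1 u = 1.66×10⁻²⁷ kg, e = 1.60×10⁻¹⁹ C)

m ≈ 106 u

qvB = mv²/r ⇒ m = qBr/v.
m = (1×1.60×10^-19)(0.190)(1.45) / (2.51×10^5) = 1.76×10^-25 kg = 106 u.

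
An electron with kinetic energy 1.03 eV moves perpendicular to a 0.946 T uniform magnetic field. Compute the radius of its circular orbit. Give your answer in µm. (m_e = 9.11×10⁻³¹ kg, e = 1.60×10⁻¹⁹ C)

Convert the energy: K = 1.03 eV = 1.65×10^-19 J.
v = √(2K/m) = √(2·1.65×10^-19/9.11×10^-31) = 6.01×10^5 m/s.
r = mv/(qB) = (9.11×10^-31)(6.01×10^5) / [(1×1.60×10^-19)(0.946)] = 3.62×10^-6 m.

r ≈ 3.62 µm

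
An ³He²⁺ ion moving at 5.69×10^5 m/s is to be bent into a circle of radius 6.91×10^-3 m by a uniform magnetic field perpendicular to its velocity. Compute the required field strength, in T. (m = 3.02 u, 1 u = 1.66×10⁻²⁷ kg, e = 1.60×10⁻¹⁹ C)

B ≈ 1.29 T

qvB = mv²/r gives B = mv/(qr).
B = (5.01×10^-27)(5.69×10^5) / [(2×1.60×10^-19)(6.91×10^-3)] = 1.29 T.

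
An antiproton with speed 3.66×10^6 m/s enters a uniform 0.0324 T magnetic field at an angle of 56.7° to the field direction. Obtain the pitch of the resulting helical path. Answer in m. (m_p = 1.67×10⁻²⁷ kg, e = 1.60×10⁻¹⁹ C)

pitch ≈ 4.07 m

The velocity component along B is v∥ = v cos56.7° = 2.01×10^6 m/s.
The cyclotron period T = 2πm/(qB) = 2.02×10^-6 s is set by m, q, B alone.
Pitch = v∥·T = (2.01×10^6)(2.02×10^-6) = 4.07 m.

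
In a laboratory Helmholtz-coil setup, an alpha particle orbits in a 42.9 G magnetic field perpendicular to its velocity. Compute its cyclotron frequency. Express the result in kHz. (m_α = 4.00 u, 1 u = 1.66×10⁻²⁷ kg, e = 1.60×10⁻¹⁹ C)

f = qB/(2πm) = (2×1.60×10^-19)(4.29×10^-3) / [2π(6.64×10^-27)] = 3.29×10^4 Hz.

f ≈ 32.9 kHz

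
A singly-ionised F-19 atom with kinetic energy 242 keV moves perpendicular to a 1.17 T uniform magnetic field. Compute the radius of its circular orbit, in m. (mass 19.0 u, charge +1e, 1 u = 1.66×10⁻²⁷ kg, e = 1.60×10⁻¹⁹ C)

Convert the energy: K = 242 keV = 3.87×10^-14 J.
v = √(2K/m) = √(2·3.87×10^-14/3.15×10^-26) = 1.57×10^6 m/s.
r = mv/(qB) = (3.15×10^-26)(1.57×10^6) / [(1×1.60×10^-19)(1.17)] = 0.264 m.

r ≈ 0.264 m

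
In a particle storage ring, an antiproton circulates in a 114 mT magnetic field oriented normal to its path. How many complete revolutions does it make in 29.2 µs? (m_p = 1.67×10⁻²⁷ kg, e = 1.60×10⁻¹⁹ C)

N = 50

T = 2πm/(qB) = 2π(1.67×10^-27) / [(1×1.60×10^-19)(0.114)] = 5.7527×10^-7 s.
N = t/T = 2.92×10^-5 / 5.7527×10^-7 ≈ 50.76, so 50 complete revolutions.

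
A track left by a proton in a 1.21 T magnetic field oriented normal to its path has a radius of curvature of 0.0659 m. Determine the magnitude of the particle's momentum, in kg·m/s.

Since qvB = mv²/r, the momentum p = mv = qBr.
p = (1×1.60×10^-19)(1.21)(0.0659) = 1.28×10^-20 kg·m/s.

p ≈ 1.28×10^-20 kg·m/s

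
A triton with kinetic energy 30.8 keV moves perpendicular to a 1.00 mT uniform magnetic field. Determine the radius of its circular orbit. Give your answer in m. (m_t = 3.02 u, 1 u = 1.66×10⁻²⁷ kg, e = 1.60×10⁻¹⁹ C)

Convert the energy: K = 30.8 keV = 4.93×10^-15 J.
v = √(2K/m) = √(2·4.93×10^-15/5.01×10^-27) = 1.40×10^6 m/s.
r = mv/(qB) = (5.01×10^-27)(1.40×10^6) / [(1×1.60×10^-19)(1.00×10^-3)] = 43.9 m.

r ≈ 43.9 m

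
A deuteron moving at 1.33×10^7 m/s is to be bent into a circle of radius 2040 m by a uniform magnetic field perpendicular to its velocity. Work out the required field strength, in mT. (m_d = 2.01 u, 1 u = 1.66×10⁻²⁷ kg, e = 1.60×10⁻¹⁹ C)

qvB = mv²/r gives B = mv/(qr).
B = (3.34×10^-27)(1.33×10^7) / [(1×1.60×10^-19)(2040)] = 1.36×10^-4 T.

B ≈ 0.136 mT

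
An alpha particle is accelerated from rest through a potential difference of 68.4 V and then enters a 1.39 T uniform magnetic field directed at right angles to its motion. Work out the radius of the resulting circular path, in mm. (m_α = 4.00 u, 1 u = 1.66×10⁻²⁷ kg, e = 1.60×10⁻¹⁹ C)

The kinetic energy gained is K = qV = (2×1.60×10^-19)(68.4) = 2.19×10^-17 J.
v = √(2K/m) = 8.12×10^4 m/s.
r = mv/(qB) = (6.64×10^-27)(8.12×10^4) / [(2×1.60×10^-19)(1.39)] = 1.21×10^-3 m.

r ≈ 1.21 mm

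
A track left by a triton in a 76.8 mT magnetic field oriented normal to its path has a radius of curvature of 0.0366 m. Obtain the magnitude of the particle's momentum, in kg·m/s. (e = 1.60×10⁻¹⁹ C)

p ≈ 4.50×10^-22 kg·m/s

Since qvB = mv²/r, the momentum p = mv = qBr.
p = (1×1.60×10^-19)(0.0768)(0.0366) = 4.50×10^-22 kg·m/s.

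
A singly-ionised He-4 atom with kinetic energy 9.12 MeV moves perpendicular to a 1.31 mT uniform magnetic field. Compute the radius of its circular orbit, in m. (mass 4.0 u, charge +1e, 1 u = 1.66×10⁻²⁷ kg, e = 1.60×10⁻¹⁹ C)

r ≈ 664 m

Convert the energy: K = 9.12 MeV = 1.46×10^-12 J.
v = √(2K/m) = √(2·1.46×10^-12/6.64×10^-27) = 2.10×10^7 m/s.
r = mv/(qB) = (6.64×10^-27)(2.10×10^7) / [(1×1.60×10^-19)(1.31×10^-3)] = 664 m.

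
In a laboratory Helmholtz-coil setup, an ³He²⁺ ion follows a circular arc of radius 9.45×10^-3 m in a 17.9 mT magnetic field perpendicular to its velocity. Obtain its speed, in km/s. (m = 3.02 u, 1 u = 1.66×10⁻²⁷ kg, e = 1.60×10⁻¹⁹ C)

v ≈ 10.8 km/s

From qvB = mv²/r, v = qBr/m.
v = (2×1.60×10^-19)(0.0179)(9.45×10^-3) / (5.01×10^-27) = 1.08×10^4 m/s.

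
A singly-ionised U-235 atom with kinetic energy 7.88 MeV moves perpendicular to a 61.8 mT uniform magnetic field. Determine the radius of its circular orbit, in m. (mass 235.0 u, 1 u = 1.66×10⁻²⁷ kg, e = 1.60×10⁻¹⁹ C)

r ≈ 100 m

Convert the energy: K = 7.88 MeV = 1.26×10^-12 J.
v = √(2K/m) = √(2·1.26×10^-12/3.90×10^-25) = 2.54×10^6 m/s.
r = mv/(qB) = (3.90×10^-25)(2.54×10^6) / [(1×1.60×10^-19)(0.0618)] = 100 m.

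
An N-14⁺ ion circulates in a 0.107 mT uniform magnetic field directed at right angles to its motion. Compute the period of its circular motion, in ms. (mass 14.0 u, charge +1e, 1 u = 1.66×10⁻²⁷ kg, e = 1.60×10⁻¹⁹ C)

T ≈ 8.53 ms

The cyclotron period is independent of speed: T = 2πm/(qB).
T = 2π(2.32×10^-26) / [(1×1.60×10^-19)(1.07×10^-4)] = 8.53×10^-3 s.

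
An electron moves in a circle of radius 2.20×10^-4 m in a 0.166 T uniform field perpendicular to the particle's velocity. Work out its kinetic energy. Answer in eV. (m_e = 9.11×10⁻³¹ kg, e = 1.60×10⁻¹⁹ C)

K ≈ 117 eV

v = qBr/m = (1×1.60×10^-19)(0.166)(2.20×10^-4) / (9.11×10^-31) = 6.41×10^6 m/s.
K = ½mv² = 0.5·(9.11×10^-31)·(6.41×10^6)² = 1.87×10^-17 J = 117 eV.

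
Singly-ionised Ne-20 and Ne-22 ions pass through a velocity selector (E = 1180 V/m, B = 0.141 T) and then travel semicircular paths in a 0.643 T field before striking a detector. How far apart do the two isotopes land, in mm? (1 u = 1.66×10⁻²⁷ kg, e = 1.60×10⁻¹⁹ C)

Δd ≈ 0.540 mm

Both emerge at v = E/B₁ = 8370 m/s.
r = mv/(qB₂), so r₁ = 2.701×10^-3 m and r₂ = 2.971×10^-3 m, giving Δr = 2.70×10^-4 m.
After a semicircle each ion lands a diameter 2r from the entry slit, so the separation is 2Δr = 5.40×10^-4 m.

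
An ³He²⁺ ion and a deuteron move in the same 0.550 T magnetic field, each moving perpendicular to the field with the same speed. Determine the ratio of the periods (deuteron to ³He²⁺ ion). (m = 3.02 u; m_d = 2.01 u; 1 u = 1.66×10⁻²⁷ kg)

ratio ≈ 1.33

T = 2πm/(qB) is independent of speed, so T₂/T₁ = (m₂/q₂)/(m₁/q₁).
T_{deuteron}/T_{³He²⁺ ion} = (3.34×10^-27/1e) / (5.01×10^-27/2e) = 1.33.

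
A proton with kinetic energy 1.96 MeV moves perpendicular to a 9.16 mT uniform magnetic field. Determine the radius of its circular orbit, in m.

Convert the energy: K = 1.96 MeV = 3.14×10^-13 J.
v = √(2K/m) = √(2·3.14×10^-13/1.67×10^-27) = 1.94×10^7 m/s.
r = mv/(qB) = (1.67×10^-27)(1.94×10^7) / [(1×1.60×10^-19)(9.16×10^-3)] = 22.1 m.

r ≈ 22.1 m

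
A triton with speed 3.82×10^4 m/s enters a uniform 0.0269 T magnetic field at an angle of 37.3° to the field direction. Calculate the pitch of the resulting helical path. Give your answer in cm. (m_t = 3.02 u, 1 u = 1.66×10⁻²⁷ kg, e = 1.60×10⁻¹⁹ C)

pitch ≈ 22.2 cm

The velocity component along B is v∥ = v cos37.3° = 3.04×10^4 m/s.
The cyclotron period T = 2πm/(qB) = 7.32×10^-6 s is set by m, q, B alone.
Pitch = v∥·T = (3.04×10^4)(7.32×10^-6) = 0.222 m.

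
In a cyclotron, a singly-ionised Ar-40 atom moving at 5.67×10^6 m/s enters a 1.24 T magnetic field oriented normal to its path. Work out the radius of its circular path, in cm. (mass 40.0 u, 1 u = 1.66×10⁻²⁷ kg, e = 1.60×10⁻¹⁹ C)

The magnetic force provides the centripetal force: qvB = mv²/r, so r = mv/(qB).
r = (6.64×10^-26 kg)(5.67×10^6 m/s) / [(1×1.60×10^-19 C)(1.24 T)] = 1.90 m.

r ≈ 190 cm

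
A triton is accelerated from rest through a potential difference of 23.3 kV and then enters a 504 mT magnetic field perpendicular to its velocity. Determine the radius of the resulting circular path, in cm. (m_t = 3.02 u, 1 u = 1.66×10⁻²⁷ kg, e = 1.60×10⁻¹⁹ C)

The kinetic energy gained is K = qV = (1×1.60×10^-19)(2.33×10^4) = 3.73×10^-15 J.
v = √(2K/m) = 1.22×10^6 m/s.
r = mv/(qB) = (5.01×10^-27)(1.22×10^6) / [(1×1.60×10^-19)(0.504)] = 0.0758 m.

r ≈ 7.58 cm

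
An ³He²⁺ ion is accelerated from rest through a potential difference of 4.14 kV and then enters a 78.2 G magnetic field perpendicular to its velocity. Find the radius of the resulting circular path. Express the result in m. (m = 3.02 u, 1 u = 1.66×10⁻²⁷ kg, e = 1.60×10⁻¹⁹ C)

The kinetic energy gained is K = qV = (2×1.60×10^-19)(4140) = 1.32×10^-15 J.
v = √(2K/m) = 7.27×10^5 m/s.
r = mv/(qB) = (5.01×10^-27)(7.27×10^5) / [(2×1.60×10^-19)(7.82×10^-3)] = 1.46 m.

r ≈ 1.46 m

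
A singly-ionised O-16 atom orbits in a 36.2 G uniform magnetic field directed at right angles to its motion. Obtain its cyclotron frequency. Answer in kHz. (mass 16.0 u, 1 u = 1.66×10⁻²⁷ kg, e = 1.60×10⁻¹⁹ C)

f ≈ 3.47 kHz

f = qB/(2πm) = (1×1.60×10^-19)(3.62×10^-3) / [2π(2.66×10^-26)] = 3470 Hz.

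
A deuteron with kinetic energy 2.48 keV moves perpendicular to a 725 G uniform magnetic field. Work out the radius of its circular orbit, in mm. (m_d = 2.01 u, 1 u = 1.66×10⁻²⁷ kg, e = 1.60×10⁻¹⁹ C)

r ≈ 140 mm

Convert the energy: K = 2.48 keV = 3.97×10^-16 J.
v = √(2K/m) = √(2·3.97×10^-16/3.34×10^-27) = 4.88×10^5 m/s.
r = mv/(qB) = (3.34×10^-27)(4.88×10^5) / [(1×1.60×10^-19)(0.0725)] = 0.140 m.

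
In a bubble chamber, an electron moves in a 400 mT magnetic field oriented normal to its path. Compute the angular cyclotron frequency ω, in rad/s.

ω = qB/m = (1×1.60×10^-19)(0.400) / (9.11×10^-31) = 7.03×10^10 rad/s.

ω ≈ 7.03×10^10 rad/s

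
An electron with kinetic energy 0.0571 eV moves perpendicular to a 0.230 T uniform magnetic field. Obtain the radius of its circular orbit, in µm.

r ≈ 3.51 µm

Convert the energy: K = 0.0571 eV = 9.14×10^-21 J.
v = √(2K/m) = √(2·9.14×10^-21/9.11×10^-31) = 1.42×10^5 m/s.
r = mv/(qB) = (9.11×10^-31)(1.42×10^5) / [(1×1.60×10^-19)(0.230)] = 3.51×10^-6 m.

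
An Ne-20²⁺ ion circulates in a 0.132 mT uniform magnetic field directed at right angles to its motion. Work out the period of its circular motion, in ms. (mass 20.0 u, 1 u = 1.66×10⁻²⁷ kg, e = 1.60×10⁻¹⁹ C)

T ≈ 4.94 ms

The cyclotron period is independent of speed: T = 2πm/(qB).
T = 2π(3.32×10^-26) / [(2×1.60×10^-19)(1.32×10^-4)] = 4.94×10^-3 s.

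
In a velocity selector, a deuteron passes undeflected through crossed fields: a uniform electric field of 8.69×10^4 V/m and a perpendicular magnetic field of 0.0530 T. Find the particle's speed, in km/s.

For zero net force, qE = qvB, so v = E/B.
v = (8.69×10^4) / (0.0530) = 1.64×10^6 m/s.

v ≈ 1640 km/s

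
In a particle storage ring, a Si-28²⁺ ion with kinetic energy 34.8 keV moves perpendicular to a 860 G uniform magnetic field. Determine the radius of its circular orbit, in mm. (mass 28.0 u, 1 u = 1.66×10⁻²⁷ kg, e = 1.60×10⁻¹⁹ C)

r ≈ 827 mm

Convert the energy: K = 34.8 keV = 5.57×10^-15 J.
v = √(2K/m) = √(2·5.57×10^-15/4.65×10^-26) = 4.89×10^5 m/s.
r = mv/(qB) = (4.65×10^-26)(4.89×10^5) / [(2×1.60×10^-19)(0.0860)] = 0.827 m.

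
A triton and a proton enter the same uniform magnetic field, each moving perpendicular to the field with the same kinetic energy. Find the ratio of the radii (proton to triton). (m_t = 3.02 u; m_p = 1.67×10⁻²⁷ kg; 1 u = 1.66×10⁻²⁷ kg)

ratio ≈ 0.577

r = √(2mK)/(qB) ⇒ at equal K, r ∝ √m/q.
r_{proton}/r_{triton} = 0.577.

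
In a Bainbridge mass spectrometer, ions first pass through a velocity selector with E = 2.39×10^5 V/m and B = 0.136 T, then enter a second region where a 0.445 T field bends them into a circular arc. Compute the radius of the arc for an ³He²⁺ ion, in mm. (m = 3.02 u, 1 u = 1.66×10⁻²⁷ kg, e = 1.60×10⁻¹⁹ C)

r ≈ 61.9 mm

The selector passes v = E/B = 2.39×10^5/0.136 = 1.76×10^6 m/s.
In the deflection region, r = mv/(qB₂) = (5.01×10^-27)(1.76×10^6) / [(2×1.60×10^-19)(0.445)] = 0.0619 m.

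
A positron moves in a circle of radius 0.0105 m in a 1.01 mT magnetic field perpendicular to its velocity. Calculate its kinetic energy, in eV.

v = qBr/m = (1×1.60×10^-19)(1.01×10^-3)(0.0105) / (9.11×10^-31) = 1.86×10^6 m/s.
K = ½mv² = 0.5·(9.11×10^-31)·(1.86×10^6)² = 1.58×10^-18 J = 9.88 eV.

K ≈ 9.88 eV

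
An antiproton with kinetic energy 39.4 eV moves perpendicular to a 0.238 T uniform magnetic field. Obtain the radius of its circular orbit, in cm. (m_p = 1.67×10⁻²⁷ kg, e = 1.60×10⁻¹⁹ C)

r ≈ 0.381 cm

Convert the energy: K = 39.4 eV = 6.30×10^-18 J.
v = √(2K/m) = √(2·6.30×10^-18/1.67×10^-27) = 8.69×10^4 m/s.
r = mv/(qB) = (1.67×10^-27)(8.69×10^4) / [(1×1.60×10^-19)(0.238)] = 3.81×10^-3 m.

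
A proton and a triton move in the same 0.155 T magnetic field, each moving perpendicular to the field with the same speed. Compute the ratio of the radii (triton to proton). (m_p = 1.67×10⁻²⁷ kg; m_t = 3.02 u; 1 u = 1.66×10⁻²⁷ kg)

r = mv/(qB) ⇒ at equal v, r ∝ m/q.
r_{triton}/r_{proton} = 3.00.

ratio ≈ 3.00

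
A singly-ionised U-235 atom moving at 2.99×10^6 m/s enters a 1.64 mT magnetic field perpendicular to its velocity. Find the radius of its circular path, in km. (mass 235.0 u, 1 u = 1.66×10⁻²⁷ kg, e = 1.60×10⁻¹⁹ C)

r ≈ 4.45 km

The magnetic force provides the centripetal force: qvB = mv²/r, so r = mv/(qB).
r = (3.90×10^-25 kg)(2.99×10^6 m/s) / [(1×1.60×10^-19 C)(1.64×10^-3 T)] = 4450 m.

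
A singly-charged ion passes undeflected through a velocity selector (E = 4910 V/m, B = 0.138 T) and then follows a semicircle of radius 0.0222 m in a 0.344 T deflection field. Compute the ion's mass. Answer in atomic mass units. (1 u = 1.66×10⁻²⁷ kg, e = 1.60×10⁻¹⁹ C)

v = E/B₁ = 3.56×10^4 m/s.
From r = mv/(qB₂), m = qB₂r/v = (1×1.60×10^-19)(0.344)(0.0222) / (3.56×10^4) = 3.43×10^-26 kg.
In atomic mass units: m = 3.43×10^-26 / 1.66×10^-27 = 20.7 u.

m ≈ 20.7 u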